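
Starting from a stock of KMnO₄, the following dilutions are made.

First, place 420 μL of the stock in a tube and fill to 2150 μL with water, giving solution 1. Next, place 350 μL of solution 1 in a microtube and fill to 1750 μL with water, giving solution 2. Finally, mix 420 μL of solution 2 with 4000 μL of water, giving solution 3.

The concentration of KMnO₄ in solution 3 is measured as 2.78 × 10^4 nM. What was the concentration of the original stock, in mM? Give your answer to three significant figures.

Step 1: 420 μL brought to 2150 μL → factor 2150/420 = 5.119
Step 2: 350 μL brought to 1750 μL → factor 1750/350 = 5
Step 3: 420 μL + 4000 μL = 4420 μL total → factor 4420/420 = 10.524
Overall dilution factor = 5.119 × 5 × 10.524 = 269.36
Stock = 2.78 × 10^4 nM × 269.36 = 7.488 × 10^6 nM = 7.49 mM

7.49 mM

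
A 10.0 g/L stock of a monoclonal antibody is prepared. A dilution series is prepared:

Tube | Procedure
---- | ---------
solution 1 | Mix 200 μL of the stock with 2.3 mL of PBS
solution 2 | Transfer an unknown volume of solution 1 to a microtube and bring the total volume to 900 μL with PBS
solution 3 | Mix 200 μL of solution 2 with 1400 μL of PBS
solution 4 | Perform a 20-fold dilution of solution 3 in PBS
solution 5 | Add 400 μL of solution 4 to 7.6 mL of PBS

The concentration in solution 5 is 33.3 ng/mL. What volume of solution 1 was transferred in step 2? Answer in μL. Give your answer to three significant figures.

120 μL

Step 1: 200 μL + 2.3 mL = 2500 μL total → factor 2500/200 = 12.5
Step 2: v brought to 900 μL → factor = 900 μL/v
Step 3: 200 μL + 1400 μL = 1600 μL total → factor 1600/200 = 8
Step 4: 20-fold → factor 20
Step 5: 400 μL + 7.6 mL = 8000 μL total → factor 8000/400 = 20
Product of known-step factors = 40000
Overall factor = 10.0 g/L / (33.3 ng/mL) = 3.003 × 10^5
Step-2 factor = 3.003 × 10^5 / 40000 = 7.5075
v = 900 μL / 7.5075 = 120 μL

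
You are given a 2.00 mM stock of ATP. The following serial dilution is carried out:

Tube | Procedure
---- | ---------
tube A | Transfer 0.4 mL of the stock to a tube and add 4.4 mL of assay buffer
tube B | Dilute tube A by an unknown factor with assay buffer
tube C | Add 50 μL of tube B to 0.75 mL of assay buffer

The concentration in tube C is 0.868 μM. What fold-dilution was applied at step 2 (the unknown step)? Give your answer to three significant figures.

12.0-fold

Step 1: 0.4 mL + 4.4 mL = 4.8 mL total → factor 4.8/0.4 = 12
Step 2: unknown factor x
Step 3: 50 μL + 0.75 mL = 800 μL total → factor 800/50 = 16
Product of known-step factors = 192
Overall factor = 2.00 mM / (0.868 μM) = 2304.1
x = 2304.1 / 192 = 12.0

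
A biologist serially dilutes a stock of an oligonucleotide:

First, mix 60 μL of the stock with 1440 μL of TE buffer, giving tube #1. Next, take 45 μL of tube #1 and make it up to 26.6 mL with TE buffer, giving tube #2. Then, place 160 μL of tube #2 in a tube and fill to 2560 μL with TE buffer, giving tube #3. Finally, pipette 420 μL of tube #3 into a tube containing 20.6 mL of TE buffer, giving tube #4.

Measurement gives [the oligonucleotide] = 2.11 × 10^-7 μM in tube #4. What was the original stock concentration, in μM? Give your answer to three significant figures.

2.50 μM

Step 1: 60 μL + 1440 μL = 1500 μL total → factor 1500/60 = 25
Step 2: 45 μL brought to 26.6 mL → factor 26600/45 = 591.11
Step 3: 160 μL brought to 2560 μL → factor 2560/160 = 16
Step 4: 420 μL + 20.6 mL = 21020 μL total → factor 21020/420 = 50.048
Overall dilution factor = 25 × 591.11 × 16 × 50.048 = 1.1833 × 10^7
Stock = 2.11 × 10^-7 μM × 1.1833 × 10^7 = 2.50 μM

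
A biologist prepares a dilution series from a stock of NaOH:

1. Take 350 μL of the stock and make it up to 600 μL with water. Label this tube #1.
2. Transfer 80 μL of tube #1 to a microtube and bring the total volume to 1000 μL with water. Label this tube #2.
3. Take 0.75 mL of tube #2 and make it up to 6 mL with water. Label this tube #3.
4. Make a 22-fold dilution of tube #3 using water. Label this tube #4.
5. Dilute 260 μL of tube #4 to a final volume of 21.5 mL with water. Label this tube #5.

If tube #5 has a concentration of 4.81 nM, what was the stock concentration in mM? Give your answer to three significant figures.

1.50 mM

Step 1: 350 μL brought to 600 μL → factor 600/350 = 1.7143
Step 2: 80 μL brought to 1000 μL → factor 1000/80 = 12.5
Step 3: 0.75 mL brought to 6 mL → factor 6/0.75 = 8
Step 4: 22-fold → factor 22
Step 5: 260 μL brought to 21.5 mL → factor 21500/260 = 82.692
Overall dilution factor = 1.7143 × 12.5 × 8 × 22 × 82.692 = 3.1187 × 10^5
Stock = 4.81 nM × 3.1187 × 10^5 = 1.500 × 10^6 nM = 1.50 mM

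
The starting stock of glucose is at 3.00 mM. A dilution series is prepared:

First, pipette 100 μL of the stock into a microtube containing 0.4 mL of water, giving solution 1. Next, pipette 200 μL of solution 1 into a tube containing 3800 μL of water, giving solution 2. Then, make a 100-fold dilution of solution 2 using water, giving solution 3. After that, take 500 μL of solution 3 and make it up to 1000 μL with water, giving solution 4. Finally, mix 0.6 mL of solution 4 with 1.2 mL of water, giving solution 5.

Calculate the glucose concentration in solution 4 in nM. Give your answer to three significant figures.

150 nM

Step 1: 100 μL + 0.4 mL = 500 μL total → factor 500/100 = 5
Step 2: 200 μL + 3800 μL = 4000 μL total → factor 4000/200 = 20
Step 3: 100-fold → factor 100
Step 4: 500 μL brought to 1000 μL → factor 1000/500 = 2
Dilution factor through solution 4 = 5 × 20 × 100 × 2 = 20000
[solution 4] = 3.00 mM / 20000 = 0.0001500 mM = 150 nM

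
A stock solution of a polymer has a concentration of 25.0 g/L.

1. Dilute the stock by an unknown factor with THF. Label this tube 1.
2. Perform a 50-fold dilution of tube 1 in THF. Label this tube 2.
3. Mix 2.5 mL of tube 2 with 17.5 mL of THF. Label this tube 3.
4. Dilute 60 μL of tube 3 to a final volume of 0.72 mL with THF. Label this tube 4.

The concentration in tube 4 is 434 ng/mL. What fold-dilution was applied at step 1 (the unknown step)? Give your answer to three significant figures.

Step 1: unknown factor x
Step 2: 50-fold → factor 50
Step 3: 2.5 mL + 17.5 mL = 20 mL total → factor 20/2.5 = 8
Step 4: 60 μL brought to 0.72 mL → factor 720/60 = 12
Product of known-step factors = 4800
Overall factor = 25.0 g/L / (434 ng/mL) = 57604
x = 57604 / 4800 = 12.0

12.0-fold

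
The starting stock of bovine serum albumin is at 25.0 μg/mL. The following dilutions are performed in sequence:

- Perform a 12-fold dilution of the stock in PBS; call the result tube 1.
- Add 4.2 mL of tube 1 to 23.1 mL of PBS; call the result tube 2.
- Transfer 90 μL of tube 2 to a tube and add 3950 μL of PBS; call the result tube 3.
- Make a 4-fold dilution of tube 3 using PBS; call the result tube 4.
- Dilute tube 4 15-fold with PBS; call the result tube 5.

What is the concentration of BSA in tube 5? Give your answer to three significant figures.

0.000119 μg/mL

Step 1: 12-fold → factor 12
Step 2: 4.2 mL + 23.1 mL = 27.3 mL total → factor 27.3/4.2 = 6.5
Step 3: 90 μL + 3950 μL = 4040 μL total → factor 4040/90 = 44.889
Step 4: 4-fold → factor 4
Step 5: 15-fold → factor 15
Overall dilution factor = 12 × 6.5 × 44.889 × 4 × 15 = 2.1008 × 10^5
Final = 25.0 μg/mL / 2.1008 × 10^5 = 0.000119 μg/mL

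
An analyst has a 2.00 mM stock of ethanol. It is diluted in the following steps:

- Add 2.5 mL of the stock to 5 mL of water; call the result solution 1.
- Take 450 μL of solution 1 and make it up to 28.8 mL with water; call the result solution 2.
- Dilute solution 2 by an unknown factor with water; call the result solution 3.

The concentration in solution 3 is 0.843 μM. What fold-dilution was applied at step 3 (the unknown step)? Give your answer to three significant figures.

Step 1: 2.5 mL + 5 mL = 7.5 mL total → factor 7.5/2.5 = 3
Step 2: 450 μL brought to 28.8 mL → factor 28800/450 = 64
Step 3: unknown factor x
Product of known-step factors = 192
Overall factor = 2.00 mM / (0.843 μM) = 2372.5
x = 2372.5 / 192 = 12.4

12.4-fold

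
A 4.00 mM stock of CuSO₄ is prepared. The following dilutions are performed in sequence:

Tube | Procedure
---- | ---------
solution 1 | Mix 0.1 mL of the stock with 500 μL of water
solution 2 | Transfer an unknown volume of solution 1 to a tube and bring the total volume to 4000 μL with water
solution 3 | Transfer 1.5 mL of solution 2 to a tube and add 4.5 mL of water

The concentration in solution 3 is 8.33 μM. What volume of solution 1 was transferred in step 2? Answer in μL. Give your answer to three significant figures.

200 μL

Step 1: 0.1 mL + 500 μL = 0.6 mL total → factor 0.6/0.1 = 6
Step 2: v brought to 4000 μL → factor = 4000 μL/v
Step 3: 1.5 mL + 4.5 mL = 6 mL total → factor 6/1.5 = 4
Product of known-step factors = 24
Overall factor = 4.00 mM / (8.33 μM) = 480.19
Step-2 factor = 480.19 / 24 = 20.008
v = 4000 μL / 20.008 = 200 μL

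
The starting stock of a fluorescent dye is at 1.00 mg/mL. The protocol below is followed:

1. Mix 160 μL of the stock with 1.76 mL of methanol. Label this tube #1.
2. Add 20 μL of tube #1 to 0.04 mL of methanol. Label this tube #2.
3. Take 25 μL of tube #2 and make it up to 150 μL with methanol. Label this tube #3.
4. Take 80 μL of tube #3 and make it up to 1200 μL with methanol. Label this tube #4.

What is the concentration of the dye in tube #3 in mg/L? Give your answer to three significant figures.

Step 1: 160 μL + 1.76 mL = 1920 μL total → factor 1920/160 = 12
Step 2: 20 μL + 0.04 mL = 60 μL total → factor 60/20 = 3
Step 3: 25 μL brought to 150 μL → factor 150/25 = 6
Dilution factor through tube #3 = 12 × 3 × 6 = 216
[tube #3] = 1.00 mg/mL / 216 = 0.004630 mg/mL = 4.63 mg/L

4.63 mg/L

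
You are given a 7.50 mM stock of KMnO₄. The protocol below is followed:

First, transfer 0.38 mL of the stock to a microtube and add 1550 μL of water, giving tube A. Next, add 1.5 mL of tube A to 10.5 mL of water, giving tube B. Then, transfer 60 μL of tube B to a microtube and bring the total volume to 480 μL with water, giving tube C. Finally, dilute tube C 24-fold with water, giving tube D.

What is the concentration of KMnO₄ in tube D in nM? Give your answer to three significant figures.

961 nM

Step 1: 0.38 mL + 1550 μL = 1.93 mL total → factor 1.93/0.38 = 5.0789
Step 2: 1.5 mL + 10.5 mL = 12 mL total → factor 12/1.5 = 8
Step 3: 60 μL brought to 480 μL → factor 480/60 = 8
Step 4: 24-fold → factor 24
Overall dilution factor = 5.0789 × 8 × 8 × 24 = 7801.3
Final = 7.50 mM / 7801.3 = 0.0009614 mM = 961 nM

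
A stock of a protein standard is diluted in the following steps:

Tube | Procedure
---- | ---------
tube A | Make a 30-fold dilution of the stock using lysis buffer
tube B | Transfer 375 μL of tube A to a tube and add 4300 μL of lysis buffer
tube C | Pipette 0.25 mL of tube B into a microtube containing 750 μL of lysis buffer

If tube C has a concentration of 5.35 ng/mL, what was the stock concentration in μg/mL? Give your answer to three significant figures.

Step 1: 30-fold → factor 30
Step 2: 375 μL + 4300 μL = 4675 μL total → factor 4675/375 = 12.467
Step 3: 0.25 mL + 750 μL = 1 mL total → factor 1/0.25 = 4
Overall dilution factor = 30 × 12.467 × 4 = 1496
Stock = 5.35 ng/mL × 1496 = 8004 ng/mL = 8.00 μg/mL

8.00 μg/mL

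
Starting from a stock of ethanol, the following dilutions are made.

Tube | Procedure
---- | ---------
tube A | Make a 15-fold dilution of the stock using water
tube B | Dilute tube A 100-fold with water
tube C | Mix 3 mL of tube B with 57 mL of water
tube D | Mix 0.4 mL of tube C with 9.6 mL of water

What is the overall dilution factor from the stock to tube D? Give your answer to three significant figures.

7.50 × 10^5

Step 1: 15-fold → factor 15
Step 2: 100-fold → factor 100
Step 3: 3 mL + 57 mL = 60 mL total → factor 60/3 = 20
Step 4: 0.4 mL + 9.6 mL = 10 mL total → factor 10/0.4 = 25
Overall dilution factor = 15 × 100 × 20 × 25 = 7.5 × 10^5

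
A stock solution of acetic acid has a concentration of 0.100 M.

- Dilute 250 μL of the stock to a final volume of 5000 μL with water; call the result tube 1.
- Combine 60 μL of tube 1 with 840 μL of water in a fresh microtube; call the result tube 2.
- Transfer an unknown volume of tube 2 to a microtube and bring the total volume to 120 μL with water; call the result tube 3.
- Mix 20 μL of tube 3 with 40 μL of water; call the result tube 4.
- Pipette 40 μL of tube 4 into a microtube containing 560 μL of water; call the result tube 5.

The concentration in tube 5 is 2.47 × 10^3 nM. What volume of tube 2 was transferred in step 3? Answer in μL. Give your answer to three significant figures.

40.0 μL

Step 1: 250 μL brought to 5000 μL → factor 5000/250 = 20
Step 2: 60 μL + 840 μL = 900 μL total → factor 900/60 = 15
Step 3: v brought to 120 μL → factor = 120 μL/v
Step 4: 20 μL + 40 μL = 60 μL total → factor 60/20 = 3
Step 5: 40 μL + 560 μL = 600 μL total → factor 600/40 = 15
Product of known-step factors = 13500
Overall factor = 0.100 M / (2.47 × 10^3 nM) = 40486
Step-3 factor = 40486 / 13500 = 2.999
v = 120 μL / 2.999 = 40.0 μL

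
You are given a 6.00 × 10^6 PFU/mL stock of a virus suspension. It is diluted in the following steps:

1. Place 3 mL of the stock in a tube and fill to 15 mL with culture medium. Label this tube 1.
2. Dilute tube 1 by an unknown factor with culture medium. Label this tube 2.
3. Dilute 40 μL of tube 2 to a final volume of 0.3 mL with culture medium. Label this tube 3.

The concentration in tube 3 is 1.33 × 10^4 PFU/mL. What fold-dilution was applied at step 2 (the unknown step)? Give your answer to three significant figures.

12.0-fold

Step 1: 3 mL brought to 15 mL → factor 15/3 = 5
Step 2: unknown factor x
Step 3: 40 μL brought to 0.3 mL → factor 300/40 = 7.5
Product of known-step factors = 37.5
Overall factor = 6.00 × 10^6 PFU/mL / (1.33 × 10^4 PFU/mL) = 451.13
x = 451.13 / 37.5 = 12.0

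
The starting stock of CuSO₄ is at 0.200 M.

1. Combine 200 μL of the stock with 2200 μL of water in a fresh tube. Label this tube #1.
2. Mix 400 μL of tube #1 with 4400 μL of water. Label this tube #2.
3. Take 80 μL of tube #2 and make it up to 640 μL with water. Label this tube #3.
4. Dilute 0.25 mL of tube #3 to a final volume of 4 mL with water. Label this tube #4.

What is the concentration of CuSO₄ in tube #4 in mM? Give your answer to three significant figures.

0.0109 mM

Step 1: 200 μL + 2200 μL = 2400 μL total → factor 2400/200 = 12
Step 2: 400 μL + 4400 μL = 4800 μL total → factor 4800/400 = 12
Step 3: 80 μL brought to 640 μL → factor 640/80 = 8
Step 4: 0.25 mL brought to 4 mL → factor 4/0.25 = 16
Overall dilution factor = 12 × 12 × 8 × 16 = 18432
Final = 0.200 M / 18432 = 1.085 × 10^-5 M = 0.0109 mM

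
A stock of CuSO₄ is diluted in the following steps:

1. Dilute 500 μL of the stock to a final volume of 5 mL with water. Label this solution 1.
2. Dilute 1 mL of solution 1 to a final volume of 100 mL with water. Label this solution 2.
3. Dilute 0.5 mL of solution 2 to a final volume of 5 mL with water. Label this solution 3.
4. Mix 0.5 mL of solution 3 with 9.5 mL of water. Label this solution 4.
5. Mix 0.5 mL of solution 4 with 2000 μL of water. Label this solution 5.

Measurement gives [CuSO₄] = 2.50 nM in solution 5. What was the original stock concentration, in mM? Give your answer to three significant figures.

Step 1: 500 μL brought to 5 mL → factor 5000/500 = 10
Step 2: 1 mL brought to 100 mL → factor 100/1 = 100
Step 3: 0.5 mL brought to 5 mL → factor 5/0.5 = 10
Step 4: 0.5 mL + 9.5 mL = 10 mL total → factor 10/0.5 = 20
Step 5: 0.5 mL + 2000 μL = 2.5 mL total → factor 2.5/0.5 = 5
Overall dilution factor = 10 × 100 × 10 × 20 × 5 = 1 × 10^6
Stock = 2.50 nM × 1 × 10^6 = 2.500 × 10^6 nM = 2.50 mM

2.50 mM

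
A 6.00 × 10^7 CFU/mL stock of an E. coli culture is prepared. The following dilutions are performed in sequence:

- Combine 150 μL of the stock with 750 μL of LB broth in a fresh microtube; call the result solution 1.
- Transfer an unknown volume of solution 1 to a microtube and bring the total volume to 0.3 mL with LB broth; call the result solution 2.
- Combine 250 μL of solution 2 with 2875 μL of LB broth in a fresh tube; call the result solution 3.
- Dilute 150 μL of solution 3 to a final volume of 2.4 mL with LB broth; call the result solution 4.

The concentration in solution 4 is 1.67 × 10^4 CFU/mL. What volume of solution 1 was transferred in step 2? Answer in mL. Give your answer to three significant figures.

0.100 mL

Step 1: 150 μL + 750 μL = 900 μL total → factor 900/150 = 6
Step 2: v brought to 0.3 mL → factor = 0.3 mL/v
Step 3: 250 μL + 2875 μL = 3125 μL total → factor 3125/250 = 12.5
Step 4: 150 μL brought to 2.4 mL → factor 2400/150 = 16
Product of known-step factors = 1200
Overall factor = 6.00 × 10^7 CFU/mL / (1.67 × 10^4 CFU/mL) = 3592.8
Step-2 factor = 3592.8 / 1200 = 2.994
v = 0.3 mL / 2.994 = 0.100 mL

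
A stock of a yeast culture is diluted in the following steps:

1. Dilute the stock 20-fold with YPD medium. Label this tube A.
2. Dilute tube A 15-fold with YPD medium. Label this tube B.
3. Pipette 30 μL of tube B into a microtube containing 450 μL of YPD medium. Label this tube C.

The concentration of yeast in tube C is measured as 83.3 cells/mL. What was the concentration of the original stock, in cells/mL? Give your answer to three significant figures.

Step 1: 20-fold → factor 20
Step 2: 15-fold → factor 15
Step 3: 30 μL + 450 μL = 480 μL total → factor 480/30 = 16
Overall dilution factor = 20 × 15 × 16 = 4800
Stock = 83.3 cells/mL × 4800 = 4.00 × 10^5 cells/mL

4.00 × 10^5 cells/mL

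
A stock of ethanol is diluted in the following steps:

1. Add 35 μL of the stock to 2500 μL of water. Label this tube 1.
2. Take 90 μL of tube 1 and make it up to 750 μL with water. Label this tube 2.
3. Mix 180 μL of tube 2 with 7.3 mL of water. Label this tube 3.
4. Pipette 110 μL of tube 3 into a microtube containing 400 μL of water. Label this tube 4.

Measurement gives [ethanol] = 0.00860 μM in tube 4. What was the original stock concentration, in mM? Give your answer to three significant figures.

1.00 mM

Step 1: 35 μL + 2500 μL = 2535 μL total → factor 2535/35 = 72.429
Step 2: 90 μL brought to 750 μL → factor 750/90 = 8.3333
Step 3: 180 μL + 7.3 mL = 7480 μL total → factor 7480/180 = 41.556
Step 4: 110 μL + 400 μL = 510 μL total → factor 510/110 = 4.6364
Overall dilution factor = 72.429 × 8.3333 × 41.556 × 4.6364 = 1.1629 × 10^5
Stock = 0.00860 μM × 1.1629 × 10^5 = 1000 μM = 1.00 mM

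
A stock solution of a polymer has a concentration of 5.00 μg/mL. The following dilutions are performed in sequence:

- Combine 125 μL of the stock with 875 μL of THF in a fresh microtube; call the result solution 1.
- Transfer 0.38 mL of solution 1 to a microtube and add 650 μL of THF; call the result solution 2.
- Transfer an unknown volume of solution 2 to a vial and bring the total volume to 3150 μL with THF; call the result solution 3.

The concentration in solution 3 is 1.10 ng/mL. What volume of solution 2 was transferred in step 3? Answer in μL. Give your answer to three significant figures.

15.0 μL

Step 1: 125 μL + 875 μL = 1000 μL total → factor 1000/125 = 8
Step 2: 0.38 mL + 650 μL = 1.03 mL total → factor 1.03/0.38 = 2.7105
Step 3: v brought to 3150 μL → factor = 3150 μL/v
Product of known-step factors = 21.684
Overall factor = 5.00 μg/mL / (1.10 ng/mL) = 4545.5
Step-3 factor = 4545.5 / 21.684 = 209.62
v = 3150 μL / 209.62 = 15.0 μL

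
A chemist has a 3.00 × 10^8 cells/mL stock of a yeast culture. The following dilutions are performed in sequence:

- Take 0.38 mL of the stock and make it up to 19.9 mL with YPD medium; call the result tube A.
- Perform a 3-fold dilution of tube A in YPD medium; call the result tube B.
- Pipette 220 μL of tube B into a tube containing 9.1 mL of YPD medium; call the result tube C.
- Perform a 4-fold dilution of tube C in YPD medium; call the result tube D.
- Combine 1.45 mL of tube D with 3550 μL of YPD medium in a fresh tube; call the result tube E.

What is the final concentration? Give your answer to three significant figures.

Step 1: 0.38 mL brought to 19.9 mL → factor 19.9/0.38 = 52.368
Step 2: 3-fold → factor 3
Step 3: 220 μL + 9.1 mL = 9320 μL total → factor 9320/220 = 42.364
Step 4: 4-fold → factor 4
Step 5: 1.45 mL + 3550 μL = 5 mL total → factor 5/1.45 = 3.4483
Overall dilution factor = 52.368 × 3 × 42.364 × 4 × 3.4483 = 91801
Final = 3.00 × 10^8 cells/mL / 91801 = 3.27 × 10^3 cells/mL

3.27 × 10^3 cells/mL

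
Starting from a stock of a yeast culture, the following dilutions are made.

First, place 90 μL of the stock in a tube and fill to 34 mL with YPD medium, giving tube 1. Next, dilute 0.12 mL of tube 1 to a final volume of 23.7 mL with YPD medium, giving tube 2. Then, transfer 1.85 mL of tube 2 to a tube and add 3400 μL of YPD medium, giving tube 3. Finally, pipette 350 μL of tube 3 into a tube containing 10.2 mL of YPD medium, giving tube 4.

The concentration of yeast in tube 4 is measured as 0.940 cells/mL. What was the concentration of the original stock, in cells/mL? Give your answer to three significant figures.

6.00 × 10^6 cells/mL

Step 1: 90 μL brought to 34 mL → factor 34000/90 = 377.78
Step 2: 0.12 mL brought to 23.7 mL → factor 23.7/0.12 = 197.5
Step 3: 1.85 mL + 3400 μL = 5.25 mL total → factor 5.25/1.85 = 2.8378
Step 4: 350 μL + 10.2 mL = 10550 μL total → factor 10550/350 = 30.143
Overall dilution factor = 377.78 × 197.5 × 2.8378 × 30.143 = 6.3823 × 10^6
Stock = 0.940 cells/mL × 6.3823 × 10^6 = 6.00 × 10^6 cells/mL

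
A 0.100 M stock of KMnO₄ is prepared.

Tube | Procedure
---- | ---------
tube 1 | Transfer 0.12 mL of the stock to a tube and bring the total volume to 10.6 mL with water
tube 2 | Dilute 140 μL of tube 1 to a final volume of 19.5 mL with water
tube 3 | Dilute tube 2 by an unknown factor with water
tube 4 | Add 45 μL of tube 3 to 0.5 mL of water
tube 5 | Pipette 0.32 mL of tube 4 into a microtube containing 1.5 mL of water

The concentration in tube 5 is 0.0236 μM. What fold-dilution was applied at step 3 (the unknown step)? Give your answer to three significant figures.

5.00-fold

Step 1: 0.12 mL brought to 10.6 mL → factor 10.6/0.12 = 88.333
Step 2: 140 μL brought to 19.5 mL → factor 19500/140 = 139.29
Step 3: unknown factor x
Step 4: 45 μL + 0.5 mL = 545 μL total → factor 545/45 = 12.111
Step 5: 0.32 mL + 1.5 mL = 1.82 mL total → factor 1.82/0.32 = 5.6875
Product of known-step factors = 8.4749 × 10^5
Overall factor = 0.100 M / (0.0236 μM) = 4.2373 × 10^6
x = 4.2373 × 10^6 / 8.4749 × 10^5 = 5.00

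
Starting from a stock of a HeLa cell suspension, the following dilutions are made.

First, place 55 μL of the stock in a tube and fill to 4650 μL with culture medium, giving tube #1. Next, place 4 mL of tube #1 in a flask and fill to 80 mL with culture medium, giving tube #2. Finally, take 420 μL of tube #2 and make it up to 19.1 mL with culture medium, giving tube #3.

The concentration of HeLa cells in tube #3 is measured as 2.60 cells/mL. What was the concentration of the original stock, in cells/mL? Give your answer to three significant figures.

Step 1: 55 μL brought to 4650 μL → factor 4650/55 = 84.545
Step 2: 4 mL brought to 80 mL → factor 80/4 = 20
Step 3: 420 μL brought to 19.1 mL → factor 19100/420 = 45.476
Overall dilution factor = 84.545 × 20 × 45.476 = 76896
Stock = 2.60 cells/mL × 76896 = 2.00 × 10^5 cells/mL

2.00 × 10^5 cells/mL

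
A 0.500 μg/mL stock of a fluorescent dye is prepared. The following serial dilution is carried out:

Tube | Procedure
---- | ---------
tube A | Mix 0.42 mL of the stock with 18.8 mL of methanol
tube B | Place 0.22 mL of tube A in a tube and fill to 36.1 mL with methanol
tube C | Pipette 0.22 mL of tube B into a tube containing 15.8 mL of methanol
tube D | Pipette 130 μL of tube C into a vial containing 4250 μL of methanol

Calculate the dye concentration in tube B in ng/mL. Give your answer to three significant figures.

Step 1: 0.42 mL + 18.8 mL = 19.22 mL total → factor 19.22/0.42 = 45.762
Step 2: 0.22 mL brought to 36.1 mL → factor 36.1/0.22 = 164.09
Dilution factor through tube B = 45.762 × 164.09 = 7509.1
[tube B] = 0.500 μg/mL / 7509.1 = 6.659 × 10^-5 μg/mL = 0.0666 ng/mL

0.0666 ng/mL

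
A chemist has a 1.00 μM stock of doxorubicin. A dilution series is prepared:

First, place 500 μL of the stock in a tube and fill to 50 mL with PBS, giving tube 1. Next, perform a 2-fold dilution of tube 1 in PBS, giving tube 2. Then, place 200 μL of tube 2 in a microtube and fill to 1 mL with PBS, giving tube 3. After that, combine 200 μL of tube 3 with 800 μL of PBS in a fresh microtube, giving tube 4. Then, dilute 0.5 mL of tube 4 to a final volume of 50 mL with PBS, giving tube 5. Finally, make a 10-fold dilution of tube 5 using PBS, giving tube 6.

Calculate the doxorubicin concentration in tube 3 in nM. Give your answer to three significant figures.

1.00 nM

Step 1: 500 μL brought to 50 mL → factor 50000/500 = 100
Step 2: 2-fold → factor 2
Step 3: 200 μL brought to 1 mL → factor 1000/200 = 5
Dilution factor through tube 3 = 100 × 2 × 5 = 1000
[tube 3] = 1.00 μM / 1000 = 0.001000 μM = 1.00 nM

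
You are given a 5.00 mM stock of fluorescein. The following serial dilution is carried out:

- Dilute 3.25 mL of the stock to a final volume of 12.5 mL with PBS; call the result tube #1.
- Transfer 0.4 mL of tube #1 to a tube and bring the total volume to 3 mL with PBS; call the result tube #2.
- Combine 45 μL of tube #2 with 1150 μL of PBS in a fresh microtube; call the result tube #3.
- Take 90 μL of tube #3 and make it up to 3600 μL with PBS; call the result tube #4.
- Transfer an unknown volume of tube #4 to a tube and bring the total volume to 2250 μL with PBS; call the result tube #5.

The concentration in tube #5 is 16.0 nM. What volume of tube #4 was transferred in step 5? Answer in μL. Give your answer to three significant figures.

221 μL

Step 1: 3.25 mL brought to 12.5 mL → factor 12.5/3.25 = 3.8462
Step 2: 0.4 mL brought to 3 mL → factor 3/0.4 = 7.5
Step 3: 45 μL + 1150 μL = 1195 μL total → factor 1195/45 = 26.556
Step 4: 90 μL brought to 3600 μL → factor 3600/90 = 40
Step 5: v brought to 2250 μL → factor = 2250 μL/v
Product of known-step factors = 30641
Overall factor = 5.00 mM / (16.0 nM) = 3.125 × 10^5
Step-5 factor = 3.125 × 10^5 / 30641 = 10.199
v = 2250 μL / 10.199 = 221 μL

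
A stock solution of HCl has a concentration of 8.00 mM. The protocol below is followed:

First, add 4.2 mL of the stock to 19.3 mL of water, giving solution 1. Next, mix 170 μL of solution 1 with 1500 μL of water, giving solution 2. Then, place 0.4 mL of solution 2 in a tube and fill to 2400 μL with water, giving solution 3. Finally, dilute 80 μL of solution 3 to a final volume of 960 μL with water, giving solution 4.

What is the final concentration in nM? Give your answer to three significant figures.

2.02 × 10^3 nM

Step 1: 4.2 mL + 19.3 mL = 23.5 mL total → factor 23.5/4.2 = 5.5952
Step 2: 170 μL + 1500 μL = 1670 μL total → factor 1670/170 = 9.8235
Step 3: 0.4 mL brought to 2400 μL → factor 2.4/0.4 = 6
Step 4: 80 μL brought to 960 μL → factor 960/80 = 12
Overall dilution factor = 5.5952 × 9.8235 × 6 × 12 = 3957.5
Final = 8.00 mM / 3957.5 = 0.002021 mM = 2.02 × 10^3 nM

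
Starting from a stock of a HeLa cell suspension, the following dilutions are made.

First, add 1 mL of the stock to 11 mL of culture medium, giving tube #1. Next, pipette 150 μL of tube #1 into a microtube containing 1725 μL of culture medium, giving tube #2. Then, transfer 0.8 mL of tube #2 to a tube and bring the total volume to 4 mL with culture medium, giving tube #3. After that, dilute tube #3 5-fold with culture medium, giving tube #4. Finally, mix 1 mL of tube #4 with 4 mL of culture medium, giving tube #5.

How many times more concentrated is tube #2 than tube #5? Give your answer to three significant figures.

125

Step 1: 1 mL + 11 mL = 12 mL total → factor 12/1 = 12
Step 2: 150 μL + 1725 μL = 1875 μL total → factor 1875/150 = 12.5
Step 3: 0.8 mL brought to 4 mL → factor 4/0.8 = 5
Step 4: 5-fold → factor 5
Step 5: 1 mL + 4 mL = 5 mL total → factor 5/1 = 5
Dilution factor to tube #2 = 150; to tube #5 = 18750
[tube #2]/[tube #5] = (factor to tube #5)/(factor to tube #2) = 18750/150 = 125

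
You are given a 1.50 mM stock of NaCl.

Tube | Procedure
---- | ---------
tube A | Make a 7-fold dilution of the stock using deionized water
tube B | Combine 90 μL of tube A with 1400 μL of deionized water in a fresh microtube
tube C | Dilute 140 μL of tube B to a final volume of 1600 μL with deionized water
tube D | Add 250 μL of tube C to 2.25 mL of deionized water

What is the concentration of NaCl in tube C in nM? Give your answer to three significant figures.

1.13 × 10^3 nM

Step 1: 7-fold → factor 7
Step 2: 90 μL + 1400 μL = 1490 μL total → factor 1490/90 = 16.556
Step 3: 140 μL brought to 1600 μL → factor 1600/140 = 11.429
Dilution factor through tube C = 7 × 16.556 × 11.429 = 1324.4
[tube C] = 1.50 mM / 1324.4 = 0.001133 mM = 1.13 × 10^3 nM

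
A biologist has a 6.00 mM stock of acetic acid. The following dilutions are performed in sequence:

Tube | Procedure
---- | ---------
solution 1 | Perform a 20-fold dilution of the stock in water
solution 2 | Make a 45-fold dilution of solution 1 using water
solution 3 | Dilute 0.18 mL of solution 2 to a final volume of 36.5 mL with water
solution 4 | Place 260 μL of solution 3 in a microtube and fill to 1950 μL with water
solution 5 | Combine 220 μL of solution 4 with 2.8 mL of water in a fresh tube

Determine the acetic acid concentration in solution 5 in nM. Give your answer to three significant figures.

Step 1: 20-fold → factor 20
Step 2: 45-fold → factor 45
Step 3: 0.18 mL brought to 36.5 mL → factor 36.5/0.18 = 202.78
Step 4: 260 μL brought to 1950 μL → factor 1950/260 = 7.5
Step 5: 220 μL + 2.8 mL = 3020 μL total → factor 3020/220 = 13.727
Overall dilution factor = 20 × 45 × 202.78 × 7.5 × 13.727 = 1.8789 × 10^7
Final = 6.00 mM / 1.8789 × 10^7 = 3.193 × 10^-7 mM = 0.319 nM

0.319 nM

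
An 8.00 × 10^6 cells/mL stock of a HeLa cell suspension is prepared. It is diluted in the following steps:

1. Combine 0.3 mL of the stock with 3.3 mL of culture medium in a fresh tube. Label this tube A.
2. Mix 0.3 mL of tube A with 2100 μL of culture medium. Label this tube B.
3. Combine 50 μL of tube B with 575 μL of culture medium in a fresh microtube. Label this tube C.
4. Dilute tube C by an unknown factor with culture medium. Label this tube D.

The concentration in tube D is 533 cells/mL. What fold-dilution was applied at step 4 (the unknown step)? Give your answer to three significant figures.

Step 1: 0.3 mL + 3.3 mL = 3.6 mL total → factor 3.6/0.3 = 12
Step 2: 0.3 mL + 2100 μL = 2.4 mL total → factor 2.4/0.3 = 8
Step 3: 50 μL + 575 μL = 625 μL total → factor 625/50 = 12.5
Step 4: unknown factor x
Product of known-step factors = 1200
Overall factor = 8.00 × 10^6 cells/mL / (533 cells/mL) = 15009
x = 15009 / 1200 = 12.5

12.5-fold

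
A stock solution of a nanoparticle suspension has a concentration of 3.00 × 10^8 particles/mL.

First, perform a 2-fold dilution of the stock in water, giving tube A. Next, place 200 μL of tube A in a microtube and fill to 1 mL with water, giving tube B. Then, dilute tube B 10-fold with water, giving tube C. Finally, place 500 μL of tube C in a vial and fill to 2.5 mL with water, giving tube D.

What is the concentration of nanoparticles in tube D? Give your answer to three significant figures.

Step 1: 2-fold → factor 2
Step 2: 200 μL brought to 1 mL → factor 1000/200 = 5
Step 3: 10-fold → factor 10
Step 4: 500 μL brought to 2.5 mL → factor 2500/500 = 5
Overall dilution factor = 2 × 5 × 10 × 5 = 500
Final = 3.00 × 10^8 particles/mL / 500 = 6.00 × 10^5 particles/mL

6.00 × 10^5 particles/mL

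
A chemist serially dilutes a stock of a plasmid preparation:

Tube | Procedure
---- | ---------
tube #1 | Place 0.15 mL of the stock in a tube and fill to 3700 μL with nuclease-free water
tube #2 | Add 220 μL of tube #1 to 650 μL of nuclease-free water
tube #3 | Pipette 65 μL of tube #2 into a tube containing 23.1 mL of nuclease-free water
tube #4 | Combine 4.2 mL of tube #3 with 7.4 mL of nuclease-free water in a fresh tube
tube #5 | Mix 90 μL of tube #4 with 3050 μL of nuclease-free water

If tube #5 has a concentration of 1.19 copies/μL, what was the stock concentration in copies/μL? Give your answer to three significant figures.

3.99 × 10^6 copies/μL

Step 1: 0.15 mL brought to 3700 μL → factor 3.7/0.15 = 24.667
Step 2: 220 μL + 650 μL = 870 μL total → factor 870/220 = 3.9545
Step 3: 65 μL + 23.1 mL = 23165 μL total → factor 23165/65 = 356.38
Step 4: 4.2 mL + 7.4 mL = 11.6 mL total → factor 11.6/4.2 = 2.7619
Step 5: 90 μL + 3050 μL = 3140 μL total → factor 3140/90 = 34.889
Overall dilution factor = 24.667 × 3.9545 × 356.38 × 2.7619 × 34.889 = 3.3498 × 10^6
Stock = 1.19 copies/μL × 3.3498 × 10^6 = 3.99 × 10^6 copies/μL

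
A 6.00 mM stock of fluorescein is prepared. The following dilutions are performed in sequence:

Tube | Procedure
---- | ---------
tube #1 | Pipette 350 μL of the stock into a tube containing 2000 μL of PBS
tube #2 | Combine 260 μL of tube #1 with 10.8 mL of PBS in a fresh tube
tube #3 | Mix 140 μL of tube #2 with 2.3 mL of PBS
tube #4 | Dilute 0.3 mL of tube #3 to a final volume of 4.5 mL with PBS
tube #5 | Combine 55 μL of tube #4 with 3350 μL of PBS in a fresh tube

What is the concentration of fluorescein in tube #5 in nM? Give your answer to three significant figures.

Step 1: 350 μL + 2000 μL = 2350 μL total → factor 2350/350 = 6.7143
Step 2: 260 μL + 10.8 mL = 11060 μL total → factor 11060/260 = 42.538
Step 3: 140 μL + 2.3 mL = 2440 μL total → factor 2440/140 = 17.429
Step 4: 0.3 mL brought to 4.5 mL → factor 4.5/0.3 = 15
Step 5: 55 μL + 3350 μL = 3405 μL total → factor 3405/55 = 61.909
Overall dilution factor = 6.7143 × 42.538 × 17.429 × 15 × 61.909 = 4.6226 × 10^6
Final = 6.00 mM / 4.6226 × 10^6 = 1.298 × 10^-6 mM = 1.30 nM

1.30 nM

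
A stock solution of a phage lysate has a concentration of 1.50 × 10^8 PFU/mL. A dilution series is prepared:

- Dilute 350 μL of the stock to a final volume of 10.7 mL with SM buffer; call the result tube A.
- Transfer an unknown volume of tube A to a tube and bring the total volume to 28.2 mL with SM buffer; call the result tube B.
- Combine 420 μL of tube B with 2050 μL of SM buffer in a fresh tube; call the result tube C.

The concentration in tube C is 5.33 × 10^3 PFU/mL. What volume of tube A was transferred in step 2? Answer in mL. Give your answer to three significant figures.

0.180 mL

Step 1: 350 μL brought to 10.7 mL → factor 10700/350 = 30.571
Step 2: v brought to 28.2 mL → factor = 28.2 mL/v
Step 3: 420 μL + 2050 μL = 2470 μL total → factor 2470/420 = 5.881
Product of known-step factors = 179.79
Overall factor = 1.50 × 10^8 PFU/mL / (5.33 × 10^3 PFU/mL) = 28143
Step-2 factor = 28143 / 179.79 = 156.53
v = 28.2 mL / 156.53 = 0.180 mL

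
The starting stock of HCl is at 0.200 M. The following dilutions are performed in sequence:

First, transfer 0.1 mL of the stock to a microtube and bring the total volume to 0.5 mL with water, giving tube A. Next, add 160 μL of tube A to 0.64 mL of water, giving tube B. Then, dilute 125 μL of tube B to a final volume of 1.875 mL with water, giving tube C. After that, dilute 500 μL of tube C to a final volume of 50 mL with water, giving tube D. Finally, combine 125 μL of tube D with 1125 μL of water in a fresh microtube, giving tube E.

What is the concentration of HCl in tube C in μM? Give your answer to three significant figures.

533 μM

Step 1: 0.1 mL brought to 0.5 mL → factor 0.5/0.1 = 5
Step 2: 160 μL + 0.64 mL = 800 μL total → factor 800/160 = 5
Step 3: 125 μL brought to 1.875 mL → factor 1875/125 = 15
Dilution factor through tube C = 5 × 5 × 15 = 375
[tube C] = 0.200 M / 375 = 0.0005333 M = 533 μM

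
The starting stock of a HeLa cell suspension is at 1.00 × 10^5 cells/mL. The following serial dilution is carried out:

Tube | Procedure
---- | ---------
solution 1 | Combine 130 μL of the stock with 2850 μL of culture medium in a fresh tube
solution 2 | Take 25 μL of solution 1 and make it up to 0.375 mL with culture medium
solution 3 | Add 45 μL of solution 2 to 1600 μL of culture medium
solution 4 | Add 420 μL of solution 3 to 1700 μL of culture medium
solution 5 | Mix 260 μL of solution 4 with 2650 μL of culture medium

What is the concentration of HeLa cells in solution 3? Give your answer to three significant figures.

7.96 cells/mL

Step 1: 130 μL + 2850 μL = 2980 μL total → factor 2980/130 = 22.923
Step 2: 25 μL brought to 0.375 mL → factor 375/25 = 15
Step 3: 45 μL + 1600 μL = 1645 μL total → factor 1645/45 = 36.556
Dilution factor through solution 3 = 22.923 × 15 × 36.556 = 12569
[solution 3] = 1.00 × 10^5 cells/mL / 12569 = 7.96 cells/mL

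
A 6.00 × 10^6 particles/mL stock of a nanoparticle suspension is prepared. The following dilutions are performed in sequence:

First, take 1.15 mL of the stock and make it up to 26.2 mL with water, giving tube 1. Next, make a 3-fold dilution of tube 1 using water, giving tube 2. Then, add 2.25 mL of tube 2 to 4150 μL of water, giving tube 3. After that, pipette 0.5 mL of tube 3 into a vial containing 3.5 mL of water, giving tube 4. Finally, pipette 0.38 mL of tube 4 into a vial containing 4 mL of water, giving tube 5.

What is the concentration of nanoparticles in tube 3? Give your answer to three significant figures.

3.09 × 10^4 particles/mL

Step 1: 1.15 mL brought to 26.2 mL → factor 26.2/1.15 = 22.783
Step 2: 3-fold → factor 3
Step 3: 2.25 mL + 4150 μL = 6.4 mL total → factor 6.4/2.25 = 2.8444
Dilution factor through tube 3 = 22.783 × 3 × 2.8444 = 194.41
[tube 3] = 6.00 × 10^6 particles/mL / 194.41 = 3.09 × 10^4 particles/mL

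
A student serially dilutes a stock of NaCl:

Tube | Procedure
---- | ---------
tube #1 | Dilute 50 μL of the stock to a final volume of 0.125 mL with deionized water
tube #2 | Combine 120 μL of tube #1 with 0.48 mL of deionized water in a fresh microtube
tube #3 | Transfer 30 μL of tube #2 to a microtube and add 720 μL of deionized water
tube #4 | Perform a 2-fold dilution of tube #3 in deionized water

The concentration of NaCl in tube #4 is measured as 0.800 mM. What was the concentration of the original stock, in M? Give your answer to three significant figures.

0.500 M

Step 1: 50 μL brought to 0.125 mL → factor 125/50 = 2.5
Step 2: 120 μL + 0.48 mL = 600 μL total → factor 600/120 = 5
Step 3: 30 μL + 720 μL = 750 μL total → factor 750/30 = 25
Step 4: 2-fold → factor 2
Overall dilution factor = 2.5 × 5 × 25 × 2 = 625
Stock = 0.800 mM × 625 = 500.0 mM = 0.500 M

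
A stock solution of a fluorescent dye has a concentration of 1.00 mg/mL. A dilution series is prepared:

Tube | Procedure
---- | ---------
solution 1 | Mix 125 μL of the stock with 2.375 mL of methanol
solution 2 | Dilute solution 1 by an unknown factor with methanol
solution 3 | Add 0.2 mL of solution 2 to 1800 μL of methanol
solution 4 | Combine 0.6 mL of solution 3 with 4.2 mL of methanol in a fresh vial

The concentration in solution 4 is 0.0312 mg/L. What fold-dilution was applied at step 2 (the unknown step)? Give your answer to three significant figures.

Step 1: 125 μL + 2.375 mL = 2500 μL total → factor 2500/125 = 20
Step 2: unknown factor x
Step 3: 0.2 mL + 1800 μL = 2 mL total → factor 2/0.2 = 10
Step 4: 0.6 mL + 4.2 mL = 4.8 mL total → factor 4.8/0.6 = 8
Product of known-step factors = 1600
Overall factor = 1.00 mg/mL / (0.0312 mg/L) = 32051
x = 32051 / 1600 = 20.0

20.0-fold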